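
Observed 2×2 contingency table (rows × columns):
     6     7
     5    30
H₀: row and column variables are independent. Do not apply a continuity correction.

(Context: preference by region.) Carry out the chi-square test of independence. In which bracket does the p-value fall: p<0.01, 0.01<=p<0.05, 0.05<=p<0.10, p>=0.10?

Row totals [13, 35], col totals [11, 37], n=48
χ² = (6−2.98)²/2.98 + (7−10.02)²/10.02 + (5−8.02)²/8.02 + (30−26.98)²/26.98 = 5.4497
df = 1
p-value (upper-tail) = 0.01957
→ bracket: 0.01<=p<0.05

p-value bracket: 0.01<=p<0.05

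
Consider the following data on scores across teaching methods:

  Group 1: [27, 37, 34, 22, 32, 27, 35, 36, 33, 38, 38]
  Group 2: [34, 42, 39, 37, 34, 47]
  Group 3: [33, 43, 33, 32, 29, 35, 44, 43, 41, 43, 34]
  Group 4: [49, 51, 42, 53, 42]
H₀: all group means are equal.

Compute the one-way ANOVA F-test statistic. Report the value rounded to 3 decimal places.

test statistic = 9.078

Group means [32.64, 38.83, 37.27, 47.40], grand mean 37.545
SSB = Σnᵢ(x̄ᵢ−x̄)² = 761.421; SSW = ΣΣ(x−x̄ᵢ)² = 810.761
MSB = 761.421/3 = 253.8071; MSW = 810.761/29 = 27.9573
F = MSB/MSW = 9.0784
df = (3, 29)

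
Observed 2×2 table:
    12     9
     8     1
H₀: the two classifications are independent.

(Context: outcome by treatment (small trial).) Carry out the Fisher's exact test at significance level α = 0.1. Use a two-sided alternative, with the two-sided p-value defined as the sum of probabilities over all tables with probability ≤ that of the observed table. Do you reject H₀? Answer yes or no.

reject H₀: no

Margins: r₁=21, r₂=9, c₁=20, c₂=10, n=30
p_obs = C(21,12)·C(9,8)/C(30,20); sum pmf over tables with pmf ≤ p_obs
p-value (two-sided) = 0.20351
At α=0.1: p ≥ α → fail to reject H₀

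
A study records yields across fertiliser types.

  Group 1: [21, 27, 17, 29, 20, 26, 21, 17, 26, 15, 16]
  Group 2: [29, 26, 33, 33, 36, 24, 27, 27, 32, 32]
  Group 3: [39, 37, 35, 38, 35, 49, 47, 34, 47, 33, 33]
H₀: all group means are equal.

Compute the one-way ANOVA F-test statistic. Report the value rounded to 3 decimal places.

Group means [21.36, 29.90, 38.82], grand mean 30.031
SSB = Σnᵢ(x̄ᵢ−x̄)² = 1675.887; SSW = ΣΣ(x−x̄ᵢ)² = 737.082
MSB = 1675.887/2 = 837.9435; MSW = 737.082/29 = 25.4166
F = MSB/MSW = 32.9683
df = (2, 29)

test statistic = 32.968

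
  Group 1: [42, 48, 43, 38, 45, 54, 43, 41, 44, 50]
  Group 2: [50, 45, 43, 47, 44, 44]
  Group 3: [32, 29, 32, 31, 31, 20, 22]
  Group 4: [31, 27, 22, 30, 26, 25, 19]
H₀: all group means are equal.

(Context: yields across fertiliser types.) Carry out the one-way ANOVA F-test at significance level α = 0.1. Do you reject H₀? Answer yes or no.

reject H₀: yes

Group means [44.80, 45.50, 28.14, 25.71], grand mean 36.600
SSB = Σnᵢ(x̄ᵢ−x̄)² = 2477.814; SSW = ΣΣ(x−x̄ᵢ)² = 489.386
MSB = 2477.814/3 = 825.9381; MSW = 489.386/26 = 18.8225
F = MSB/MSW = 43.8803
df = (3, 26)
p-value (upper-tail) = 0.00000
At α=0.1: p < α → reject H₀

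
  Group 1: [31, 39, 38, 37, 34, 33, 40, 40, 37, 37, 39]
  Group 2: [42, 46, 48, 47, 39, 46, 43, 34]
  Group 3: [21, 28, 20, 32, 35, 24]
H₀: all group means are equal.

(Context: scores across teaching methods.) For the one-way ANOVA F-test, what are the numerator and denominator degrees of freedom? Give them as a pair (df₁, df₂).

degrees of freedom = [2, 22]

k = 3 groups, N = 25 total
df = (k−1, N−k) = (3−1, 25−3) = (2, 22)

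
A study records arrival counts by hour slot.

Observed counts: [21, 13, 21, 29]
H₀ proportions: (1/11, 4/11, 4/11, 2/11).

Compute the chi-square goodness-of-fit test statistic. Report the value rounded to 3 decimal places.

n = 84; E_i = n·p_i = [7.64, 30.55, 30.55, 15.27]
χ² = (21−7.64)²/7.64 + (13−30.55)²/30.55 + (21−30.55)²/30.55 + (29−15.27)²/15.27 = 48.7857
df = 3

test statistic = 48.786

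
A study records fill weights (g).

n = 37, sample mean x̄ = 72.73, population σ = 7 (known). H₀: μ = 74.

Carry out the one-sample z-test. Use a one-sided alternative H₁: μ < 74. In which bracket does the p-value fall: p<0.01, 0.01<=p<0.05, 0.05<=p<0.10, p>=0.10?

p-value bracket: p>=0.10

SE = σ/√n = 7/√37 = 1.1508
z = (x̄−μ₀)/SE = (72.73−74)/1.1508 = -1.1036
p-value (one-sided, H₁ less) = 0.13489
→ bracket: p>=0.10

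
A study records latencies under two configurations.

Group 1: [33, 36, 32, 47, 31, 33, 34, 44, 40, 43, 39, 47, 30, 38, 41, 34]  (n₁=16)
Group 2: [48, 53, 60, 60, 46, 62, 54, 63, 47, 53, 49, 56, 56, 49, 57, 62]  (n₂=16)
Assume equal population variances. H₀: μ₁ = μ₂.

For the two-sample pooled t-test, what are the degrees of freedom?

df = n₁ + n₂ − 2 = 16 + 16 − 2 = 30

degrees of freedom = 30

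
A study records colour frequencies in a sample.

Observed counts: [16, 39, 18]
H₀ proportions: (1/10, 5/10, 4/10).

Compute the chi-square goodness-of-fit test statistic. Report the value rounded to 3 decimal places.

test statistic = 14.836

n = 73; E_i = n·p_i = [7.30, 36.50, 29.20]
χ² = (16−7.30)²/7.30 + (39−36.50)²/36.50 + (18−29.20)²/29.20 = 14.8356
df = 2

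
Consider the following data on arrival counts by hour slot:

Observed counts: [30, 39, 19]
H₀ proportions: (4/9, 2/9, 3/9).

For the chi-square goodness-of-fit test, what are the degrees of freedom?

df = k − 1 = 3 − 1 = 2

degrees of freedom = 2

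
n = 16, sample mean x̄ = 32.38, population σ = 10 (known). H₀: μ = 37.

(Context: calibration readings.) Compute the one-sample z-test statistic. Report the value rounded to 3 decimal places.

SE = σ/√n = 10/√16 = 2.5000
z = (x̄−μ₀)/SE = (32.38−37)/2.5000 = -1.8480

test statistic = -1.848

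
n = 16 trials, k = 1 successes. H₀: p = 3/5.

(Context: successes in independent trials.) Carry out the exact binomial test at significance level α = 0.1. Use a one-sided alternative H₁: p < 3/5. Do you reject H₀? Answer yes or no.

Exact binomial: n=16, k=1, p₀=3/5=0.6000
P(X≤1) from Σ C(n,i)·p₀^i·(1−p₀)^(n−i)
p-value (one-sided, H₁ less) = 0.00001
At α=0.1: p < α → reject H₀

reject H₀: yes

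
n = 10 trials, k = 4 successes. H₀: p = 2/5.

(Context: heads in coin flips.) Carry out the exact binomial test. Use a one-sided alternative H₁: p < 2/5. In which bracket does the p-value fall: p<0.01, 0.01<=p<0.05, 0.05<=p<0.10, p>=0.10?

Exact binomial: n=10, k=4, p₀=2/5=0.4000
P(X≤4) from Σ C(n,i)·p₀^i·(1−p₀)^(n−i)
p-value (one-sided, H₁ less) = 0.63310
→ bracket: p>=0.10

p-value bracket: p>=0.10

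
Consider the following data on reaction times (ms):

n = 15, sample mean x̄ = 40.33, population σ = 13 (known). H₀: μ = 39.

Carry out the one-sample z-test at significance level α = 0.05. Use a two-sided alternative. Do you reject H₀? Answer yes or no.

SE = σ/√n = 13/√15 = 3.3566
z = (x̄−μ₀)/SE = (40.33−39)/3.3566 = 0.3962
p-value (two-sided) = 0.69193
At α=0.05: p ≥ α → fail to reject H₀

reject H₀: no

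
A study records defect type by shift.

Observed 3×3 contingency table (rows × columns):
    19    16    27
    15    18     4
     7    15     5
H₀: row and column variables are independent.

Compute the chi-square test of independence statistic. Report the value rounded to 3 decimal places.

Row totals [62, 37, 27], col totals [41, 49, 36], n=126
χ² = (19−20.17)²/20.17 + (16−24.11)²/24.11 + (27−17.71)²/17.71 + (15−12.04)²/12.04 + (18−14.39)²/14.39 + (4−10.57)²/10.57 + (7−8.79)²/8.79 + (15−10.50)²/10.50 + (5−7.71)²/7.71 = 16.6302
df = 4

test statistic = 16.630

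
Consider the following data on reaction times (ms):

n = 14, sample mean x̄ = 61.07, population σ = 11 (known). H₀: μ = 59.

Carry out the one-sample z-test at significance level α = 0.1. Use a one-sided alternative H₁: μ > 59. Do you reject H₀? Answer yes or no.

reject H₀: no

SE = σ/√n = 11/√14 = 2.9399
z = (x̄−μ₀)/SE = (61.07−59)/2.9399 = 0.7041
p-value (one-sided, H₁ greater) = 0.24068
At α=0.1: p ≥ α → fail to reject H₀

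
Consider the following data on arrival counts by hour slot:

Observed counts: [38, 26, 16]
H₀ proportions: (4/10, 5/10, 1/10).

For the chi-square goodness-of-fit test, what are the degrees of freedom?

degrees of freedom = 2

df = k − 1 = 3 − 1 = 2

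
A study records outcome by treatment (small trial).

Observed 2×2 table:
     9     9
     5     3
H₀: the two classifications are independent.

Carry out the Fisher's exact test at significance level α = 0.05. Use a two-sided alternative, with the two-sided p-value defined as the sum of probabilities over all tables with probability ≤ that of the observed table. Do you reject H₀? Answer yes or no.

reject H₀: no

Margins: r₁=18, r₂=8, c₁=14, c₂=12, n=26
p_obs = C(18,9)·C(8,5)/C(26,14); sum pmf over tables with pmf ≤ p_obs
p-value (two-sided) = 0.68284
At α=0.05: p ≥ α → fail to reject H₀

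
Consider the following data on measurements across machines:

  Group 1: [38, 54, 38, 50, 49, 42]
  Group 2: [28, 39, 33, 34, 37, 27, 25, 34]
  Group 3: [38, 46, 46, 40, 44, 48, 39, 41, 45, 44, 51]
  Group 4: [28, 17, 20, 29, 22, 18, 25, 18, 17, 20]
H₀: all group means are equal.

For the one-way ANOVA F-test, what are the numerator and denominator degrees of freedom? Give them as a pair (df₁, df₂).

degrees of freedom = [3, 31]

k = 4 groups, N = 35 total
df = (k−1, N−k) = (4−1, 35−4) = (3, 31)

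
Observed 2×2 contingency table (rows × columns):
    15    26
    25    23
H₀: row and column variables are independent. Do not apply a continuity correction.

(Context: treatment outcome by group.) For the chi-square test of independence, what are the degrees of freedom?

df = (r−1)(c−1) = (2−1)·(2−1) = 1

degrees of freedom = 1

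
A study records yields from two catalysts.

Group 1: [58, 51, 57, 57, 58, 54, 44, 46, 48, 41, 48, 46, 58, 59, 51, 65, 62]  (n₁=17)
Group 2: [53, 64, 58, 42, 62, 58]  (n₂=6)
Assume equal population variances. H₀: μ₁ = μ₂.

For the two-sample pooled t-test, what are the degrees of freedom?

df = n₁ + n₂ − 2 = 17 + 6 − 2 = 21

degrees of freedom = 21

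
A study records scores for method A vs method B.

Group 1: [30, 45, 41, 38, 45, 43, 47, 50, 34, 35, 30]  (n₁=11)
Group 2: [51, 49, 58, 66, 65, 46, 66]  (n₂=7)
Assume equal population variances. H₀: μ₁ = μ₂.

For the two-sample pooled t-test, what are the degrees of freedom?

degrees of freedom = 16

df = n₁ + n₂ − 2 = 11 + 7 − 2 = 16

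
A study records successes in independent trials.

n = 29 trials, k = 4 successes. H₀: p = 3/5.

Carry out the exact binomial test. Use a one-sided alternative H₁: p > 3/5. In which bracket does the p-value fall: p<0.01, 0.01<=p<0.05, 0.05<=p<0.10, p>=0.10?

p-value bracket: p>=0.10

Exact binomial: n=29, k=4, p₀=3/5=0.6000
P(X≥4) from Σ C(n,i)·p₀^i·(1−p₀)^(n−i)
p-value (one-sided, H₁ greater) = 1.00000
→ bracket: p>=0.10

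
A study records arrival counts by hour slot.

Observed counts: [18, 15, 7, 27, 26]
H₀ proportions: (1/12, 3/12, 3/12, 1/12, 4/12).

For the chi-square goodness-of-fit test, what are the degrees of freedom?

df = k − 1 = 5 − 1 = 4

degrees of freedom = 4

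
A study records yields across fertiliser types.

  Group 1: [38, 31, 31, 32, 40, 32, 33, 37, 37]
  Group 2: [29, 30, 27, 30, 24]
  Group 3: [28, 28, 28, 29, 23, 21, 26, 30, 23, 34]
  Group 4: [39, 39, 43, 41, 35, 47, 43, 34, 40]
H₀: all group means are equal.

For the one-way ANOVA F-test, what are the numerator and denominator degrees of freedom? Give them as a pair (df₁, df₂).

k = 4 groups, N = 33 total
df = (k−1, N−k) = (4−1, 33−4) = (3, 29)

degrees of freedom = [3, 29]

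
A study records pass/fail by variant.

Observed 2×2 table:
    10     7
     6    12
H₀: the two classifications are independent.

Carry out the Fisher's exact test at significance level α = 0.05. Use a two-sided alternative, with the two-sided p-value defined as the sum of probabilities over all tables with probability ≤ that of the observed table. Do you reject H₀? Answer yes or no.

reject H₀: no

Margins: r₁=17, r₂=18, c₁=16, c₂=19, n=35
p_obs = C(17,10)·C(18,6)/C(35,16); sum pmf over tables with pmf ≤ p_obs
p-value (two-sided) = 0.18114
At α=0.05: p ≥ α → fail to reject H₀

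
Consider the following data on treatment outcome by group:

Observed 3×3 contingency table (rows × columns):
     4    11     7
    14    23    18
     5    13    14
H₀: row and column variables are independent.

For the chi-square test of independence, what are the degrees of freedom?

degrees of freedom = 4

df = (r−1)(c−1) = (3−1)·(3−1) = 4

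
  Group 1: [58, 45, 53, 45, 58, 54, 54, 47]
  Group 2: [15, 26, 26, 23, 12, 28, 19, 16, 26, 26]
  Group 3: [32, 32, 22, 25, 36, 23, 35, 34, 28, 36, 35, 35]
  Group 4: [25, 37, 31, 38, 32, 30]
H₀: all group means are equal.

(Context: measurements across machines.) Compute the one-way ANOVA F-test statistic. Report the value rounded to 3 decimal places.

test statistic = 48.402

Group means [51.75, 21.70, 31.08, 32.17], grand mean 33.250
SSB = Σnᵢ(x̄ᵢ−x̄)² = 4135.400; SSW = ΣΣ(x−x̄ᵢ)² = 911.350
MSB = 4135.400/3 = 1378.4667; MSW = 911.350/32 = 28.4797
F = MSB/MSW = 48.4017
df = (3, 32)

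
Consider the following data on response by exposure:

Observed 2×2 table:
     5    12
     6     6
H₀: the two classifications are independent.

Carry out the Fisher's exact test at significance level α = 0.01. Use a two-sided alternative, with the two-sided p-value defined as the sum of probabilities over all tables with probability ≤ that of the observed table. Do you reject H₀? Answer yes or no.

Margins: r₁=17, r₂=12, c₁=11, c₂=18, n=29
p_obs = C(17,5)·C(12,6)/C(29,11); sum pmf over tables with pmf ≤ p_obs
p-value (two-sided) = 0.43844
At α=0.01: p ≥ α → fail to reject H₀

reject H₀: no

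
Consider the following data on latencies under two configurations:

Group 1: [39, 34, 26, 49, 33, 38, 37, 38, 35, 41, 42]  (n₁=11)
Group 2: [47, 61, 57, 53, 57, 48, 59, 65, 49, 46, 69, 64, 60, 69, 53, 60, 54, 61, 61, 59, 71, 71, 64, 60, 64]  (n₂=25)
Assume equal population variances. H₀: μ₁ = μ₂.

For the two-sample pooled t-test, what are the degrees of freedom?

degrees of freedom = 34

df = n₁ + n₂ − 2 = 11 + 25 − 2 = 34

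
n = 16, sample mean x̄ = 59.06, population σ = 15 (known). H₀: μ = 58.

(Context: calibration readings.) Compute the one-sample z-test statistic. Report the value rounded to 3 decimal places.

test statistic = 0.283

SE = σ/√n = 15/√16 = 3.7500
z = (x̄−μ₀)/SE = (59.06−58)/3.7500 = 0.2827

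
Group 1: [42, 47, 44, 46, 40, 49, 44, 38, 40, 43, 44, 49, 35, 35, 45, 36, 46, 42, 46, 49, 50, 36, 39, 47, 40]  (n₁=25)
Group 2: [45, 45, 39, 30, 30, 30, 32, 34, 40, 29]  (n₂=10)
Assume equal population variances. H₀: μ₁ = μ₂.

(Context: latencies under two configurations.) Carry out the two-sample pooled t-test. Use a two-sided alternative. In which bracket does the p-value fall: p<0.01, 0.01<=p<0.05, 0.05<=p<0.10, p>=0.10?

x̄₁=42.880, s₁=4.649, n₁=25
x̄₂=35.400, s₂=6.328, n₂=10
s_p² = [24·4.649² + 9·6.328²]/33 = 26.6376
SE = √(s_p²·(1/25+1/10)) = 1.9311
t = (42.880−35.400)/1.9311 = 3.8734
df = 33
p-value (two-sided) = 0.00048
→ bracket: p<0.01

p-value bracket: p<0.01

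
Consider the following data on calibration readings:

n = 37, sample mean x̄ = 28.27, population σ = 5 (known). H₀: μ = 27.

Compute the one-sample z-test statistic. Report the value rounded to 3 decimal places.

test statistic = 1.545

SE = σ/√n = 5/√37 = 0.8220
z = (x̄−μ₀)/SE = (28.27−27)/0.8220 = 1.5450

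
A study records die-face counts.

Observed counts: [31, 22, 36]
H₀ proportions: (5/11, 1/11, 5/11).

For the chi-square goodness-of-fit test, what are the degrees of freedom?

degrees of freedom = 2

df = k − 1 = 3 − 1 = 2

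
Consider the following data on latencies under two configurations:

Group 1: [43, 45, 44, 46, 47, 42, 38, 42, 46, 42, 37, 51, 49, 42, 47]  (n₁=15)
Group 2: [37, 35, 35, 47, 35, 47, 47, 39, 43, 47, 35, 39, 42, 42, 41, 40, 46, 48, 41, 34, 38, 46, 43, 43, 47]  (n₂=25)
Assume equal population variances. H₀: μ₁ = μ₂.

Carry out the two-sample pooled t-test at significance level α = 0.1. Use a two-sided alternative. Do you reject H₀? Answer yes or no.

reject H₀: yes

x̄₁=44.067, s₁=3.807, n₁=15
x̄₂=41.480, s₂=4.629, n₂=25
s_p² = [14·3.807² + 24·4.629²]/38 = 18.8730
SE = √(s_p²·(1/15+1/25)) = 1.4188
t = (44.067−41.480)/1.4188 = 1.8231
df = 38
p-value (two-sided) = 0.07617
At α=0.1: p < α → reject H₀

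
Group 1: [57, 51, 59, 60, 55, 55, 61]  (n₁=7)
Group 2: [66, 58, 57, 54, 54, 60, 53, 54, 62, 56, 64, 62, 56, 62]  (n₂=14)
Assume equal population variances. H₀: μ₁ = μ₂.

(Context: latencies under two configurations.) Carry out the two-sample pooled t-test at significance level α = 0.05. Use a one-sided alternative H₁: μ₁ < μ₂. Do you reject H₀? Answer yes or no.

x̄₁=56.857, s₁=3.485, n₁=7
x̄₂=58.429, s₂=4.219, n₂=14
s_p² = [6·3.485² + 13·4.219²]/19 = 16.0150
SE = √(s_p²·(1/7+1/14)) = 1.8525
t = (56.857−58.429)/1.8525 = -0.8483
df = 19
p-value (one-sided, H₁ less) = 0.20342
At α=0.05: p ≥ α → fail to reject H₀

reject H₀: no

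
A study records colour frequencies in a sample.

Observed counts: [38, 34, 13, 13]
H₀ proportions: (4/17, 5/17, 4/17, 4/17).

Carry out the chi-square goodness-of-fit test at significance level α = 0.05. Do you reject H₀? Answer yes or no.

n = 98; E_i = n·p_i = [23.06, 28.82, 23.06, 23.06]
χ² = (38−23.06)²/23.06 + (34−28.82)²/28.82 + (13−23.06)²/23.06 + (13−23.06)²/23.06 = 19.3867
df = 3
p-value (upper-tail) = 0.00023
At α=0.05: p < α → reject H₀

reject H₀: yes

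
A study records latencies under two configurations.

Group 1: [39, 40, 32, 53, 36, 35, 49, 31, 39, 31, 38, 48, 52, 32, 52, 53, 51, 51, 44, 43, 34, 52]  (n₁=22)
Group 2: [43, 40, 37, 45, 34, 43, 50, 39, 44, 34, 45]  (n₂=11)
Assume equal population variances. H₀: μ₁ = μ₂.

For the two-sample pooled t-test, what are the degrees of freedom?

df = n₁ + n₂ − 2 = 22 + 11 − 2 = 31

degrees of freedom = 31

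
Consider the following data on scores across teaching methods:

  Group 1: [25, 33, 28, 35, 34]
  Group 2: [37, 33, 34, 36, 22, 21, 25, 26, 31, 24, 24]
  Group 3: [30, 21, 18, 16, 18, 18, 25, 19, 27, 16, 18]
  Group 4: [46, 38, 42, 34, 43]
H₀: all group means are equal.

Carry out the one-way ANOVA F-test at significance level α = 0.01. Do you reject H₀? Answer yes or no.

reject H₀: yes

Group means [31.00, 28.45, 20.55, 40.60], grand mean 28.031
SSB = Σnᵢ(x̄ᵢ−x̄)² = 1452.314; SSW = ΣΣ(x−x̄ᵢ)² = 724.655
MSB = 1452.314/3 = 484.1047; MSW = 724.655/28 = 25.8805
F = MSB/MSW = 18.7054
df = (3, 28)
p-value (upper-tail) = 0.00000
At α=0.01: p < α → reject H₀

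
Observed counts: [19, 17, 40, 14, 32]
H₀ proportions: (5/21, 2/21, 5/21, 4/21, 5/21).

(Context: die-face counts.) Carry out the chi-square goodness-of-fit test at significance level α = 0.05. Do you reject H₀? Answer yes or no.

reject H₀: yes

n = 122; E_i = n·p_i = [29.05, 11.62, 29.05, 23.24, 29.05]
χ² = (19−29.05)²/29.05 + (17−11.62)²/11.62 + (40−29.05)²/29.05 + (14−23.24)²/23.24 + (32−29.05)²/29.05 = 14.0697
df = 4
p-value (upper-tail) = 0.00708
At α=0.05: p < α → reject H₀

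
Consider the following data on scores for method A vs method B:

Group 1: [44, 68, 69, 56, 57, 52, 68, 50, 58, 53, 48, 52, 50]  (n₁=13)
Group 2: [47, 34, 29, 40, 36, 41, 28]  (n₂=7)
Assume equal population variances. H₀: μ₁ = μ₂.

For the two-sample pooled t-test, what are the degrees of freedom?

degrees of freedom = 18

df = n₁ + n₂ − 2 = 13 + 7 − 2 = 18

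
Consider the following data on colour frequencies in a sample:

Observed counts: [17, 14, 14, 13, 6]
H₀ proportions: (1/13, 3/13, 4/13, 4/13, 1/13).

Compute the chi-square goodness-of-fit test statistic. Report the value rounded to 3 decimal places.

test statistic = 33.822

n = 64; E_i = n·p_i = [4.92, 14.77, 19.69, 19.69, 4.92]
χ² = (17−4.92)²/4.92 + (14−14.77)²/14.77 + (14−19.69)²/19.69 + (13−19.69)²/19.69 + (6−4.92)²/4.92 = 33.8216
df = 4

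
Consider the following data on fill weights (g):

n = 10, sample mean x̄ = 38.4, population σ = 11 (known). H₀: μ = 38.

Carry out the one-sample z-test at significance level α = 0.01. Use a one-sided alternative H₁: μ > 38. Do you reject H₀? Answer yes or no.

SE = σ/√n = 11/√10 = 3.4785
z = (x̄−μ₀)/SE = (38.4−38)/3.4785 = 0.1150
p-value (one-sided, H₁ greater) = 0.45423
At α=0.01: p ≥ α → fail to reject H₀

reject H₀: no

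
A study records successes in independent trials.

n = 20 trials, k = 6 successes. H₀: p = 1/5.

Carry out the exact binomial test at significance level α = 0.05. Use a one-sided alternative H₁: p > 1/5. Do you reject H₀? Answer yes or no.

reject H₀: no

Exact binomial: n=20, k=6, p₀=1/5=0.2000
P(X≥6) from Σ C(n,i)·p₀^i·(1−p₀)^(n−i)
p-value (one-sided, H₁ greater) = 0.19579
At α=0.05: p ≥ α → fail to reject H₀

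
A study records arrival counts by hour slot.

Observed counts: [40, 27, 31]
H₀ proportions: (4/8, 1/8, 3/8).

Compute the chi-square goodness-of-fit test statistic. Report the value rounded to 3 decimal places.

n = 98; E_i = n·p_i = [49.00, 12.25, 36.75]
χ² = (40−49.00)²/49.00 + (27−12.25)²/12.25 + (31−36.75)²/36.75 = 20.3129
df = 2

test statistic = 20.313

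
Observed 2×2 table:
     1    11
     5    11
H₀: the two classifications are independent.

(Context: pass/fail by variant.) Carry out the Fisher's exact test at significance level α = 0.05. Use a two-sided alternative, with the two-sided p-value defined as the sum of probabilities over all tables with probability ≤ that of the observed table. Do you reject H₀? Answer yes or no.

reject H₀: no

Margins: r₁=12, r₂=16, c₁=6, c₂=22, n=28
p_obs = C(12,1)·C(16,5)/C(28,6); sum pmf over tables with pmf ≤ p_obs
p-value (two-sided) = 0.19648
At α=0.05: p ≥ α → fail to reject H₀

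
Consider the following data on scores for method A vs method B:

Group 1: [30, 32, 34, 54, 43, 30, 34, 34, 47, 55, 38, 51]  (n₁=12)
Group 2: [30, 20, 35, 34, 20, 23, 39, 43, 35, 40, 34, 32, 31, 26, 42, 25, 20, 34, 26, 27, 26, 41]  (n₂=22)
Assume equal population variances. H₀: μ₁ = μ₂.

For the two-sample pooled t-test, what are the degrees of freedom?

df = n₁ + n₂ − 2 = 12 + 22 − 2 = 32

degrees of freedom = 32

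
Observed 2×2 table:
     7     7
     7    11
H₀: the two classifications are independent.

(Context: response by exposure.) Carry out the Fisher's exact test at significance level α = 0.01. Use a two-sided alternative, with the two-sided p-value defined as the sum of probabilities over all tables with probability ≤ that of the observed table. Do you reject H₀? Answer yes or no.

Margins: r₁=14, r₂=18, c₁=14, c₂=18, n=32
p_obs = C(14,7)·C(18,7)/C(32,14); sum pmf over tables with pmf ≤ p_obs
p-value (two-sided) = 0.72127
At α=0.01: p ≥ α → fail to reject H₀

reject H₀: no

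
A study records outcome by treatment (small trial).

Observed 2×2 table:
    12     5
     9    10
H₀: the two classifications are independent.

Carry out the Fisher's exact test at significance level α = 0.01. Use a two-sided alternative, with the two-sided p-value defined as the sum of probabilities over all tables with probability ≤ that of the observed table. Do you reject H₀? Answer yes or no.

Margins: r₁=17, r₂=19, c₁=21, c₂=15, n=36
p_obs = C(17,12)·C(19,9)/C(36,21); sum pmf over tables with pmf ≤ p_obs
p-value (two-sided) = 0.19221
At α=0.01: p ≥ α → fail to reject H₀

reject H₀: no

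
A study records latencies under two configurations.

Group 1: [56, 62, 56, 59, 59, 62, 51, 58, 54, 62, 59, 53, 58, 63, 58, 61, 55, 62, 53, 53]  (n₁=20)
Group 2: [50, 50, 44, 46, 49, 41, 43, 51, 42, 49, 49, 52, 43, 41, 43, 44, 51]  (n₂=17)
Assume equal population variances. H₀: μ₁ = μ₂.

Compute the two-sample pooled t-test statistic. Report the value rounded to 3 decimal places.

x̄₁=57.700, s₁=3.672, n₁=20
x̄₂=46.353, s₂=3.904, n₂=17
s_p² = [19·3.672² + 16·3.904²]/35 = 14.2881
SE = √(s_p²·(1/20+1/17)) = 1.2469
t = (57.700−46.353)/1.2469 = 9.0999
df = 35

test statistic = 9.100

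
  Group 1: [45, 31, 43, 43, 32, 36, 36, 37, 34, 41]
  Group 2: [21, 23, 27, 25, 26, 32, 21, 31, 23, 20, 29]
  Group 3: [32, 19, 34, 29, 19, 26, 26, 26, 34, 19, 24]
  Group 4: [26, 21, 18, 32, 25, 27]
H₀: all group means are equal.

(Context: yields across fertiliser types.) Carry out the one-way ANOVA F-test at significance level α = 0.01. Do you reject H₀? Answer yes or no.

reject H₀: yes

Group means [37.80, 25.27, 26.18, 24.83], grand mean 28.763
SSB = Σnᵢ(x̄ᵢ−x̄)² = 1116.617; SSW = ΣΣ(x−x̄ᵢ)² = 830.252
MSB = 1116.617/3 = 372.2056; MSW = 830.252/34 = 24.4192
F = MSB/MSW = 15.2424
df = (3, 34)
p-value (upper-tail) = 0.00000
At α=0.01: p < α → reject H₀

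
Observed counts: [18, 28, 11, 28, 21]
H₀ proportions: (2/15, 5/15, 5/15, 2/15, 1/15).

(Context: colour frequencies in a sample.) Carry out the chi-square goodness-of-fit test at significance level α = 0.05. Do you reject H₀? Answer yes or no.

reject H₀: yes

n = 106; E_i = n·p_i = [14.13, 35.33, 35.33, 14.13, 7.07]
χ² = (18−14.13)²/14.13 + (28−35.33)²/35.33 + (11−35.33)²/35.33 + (28−14.13)²/14.13 + (21−7.07)²/7.07 = 60.4151
df = 4
p-value (upper-tail) = 0.00000
At α=0.05: p < α → reject H₀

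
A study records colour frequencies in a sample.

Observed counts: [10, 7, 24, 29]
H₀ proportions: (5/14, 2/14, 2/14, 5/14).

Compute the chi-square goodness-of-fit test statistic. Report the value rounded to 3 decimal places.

test statistic = 30.140

n = 70; E_i = n·p_i = [25.00, 10.00, 10.00, 25.00]
χ² = (10−25.00)²/25.00 + (7−10.00)²/10.00 + (24−10.00)²/10.00 + (29−25.00)²/25.00 = 30.1400
df = 3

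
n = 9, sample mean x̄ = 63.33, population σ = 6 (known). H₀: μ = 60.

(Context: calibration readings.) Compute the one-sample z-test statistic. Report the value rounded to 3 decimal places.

test statistic = 1.665

SE = σ/√n = 6/√9 = 2.0000
z = (x̄−μ₀)/SE = (63.33−60)/2.0000 = 1.6650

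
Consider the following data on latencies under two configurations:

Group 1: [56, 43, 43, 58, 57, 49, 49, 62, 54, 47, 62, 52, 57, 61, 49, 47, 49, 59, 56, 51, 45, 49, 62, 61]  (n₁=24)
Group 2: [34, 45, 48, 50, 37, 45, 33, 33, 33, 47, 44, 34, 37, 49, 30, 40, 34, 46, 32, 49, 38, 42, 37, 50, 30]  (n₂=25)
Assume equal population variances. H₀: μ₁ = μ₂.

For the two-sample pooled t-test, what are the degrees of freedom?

degrees of freedom = 47

df = n₁ + n₂ − 2 = 24 + 25 − 2 = 47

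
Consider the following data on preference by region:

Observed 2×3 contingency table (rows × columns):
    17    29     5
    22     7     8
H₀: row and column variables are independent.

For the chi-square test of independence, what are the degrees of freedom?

df = (r−1)(c−1) = (2−1)·(3−1) = 2

degrees of freedom = 2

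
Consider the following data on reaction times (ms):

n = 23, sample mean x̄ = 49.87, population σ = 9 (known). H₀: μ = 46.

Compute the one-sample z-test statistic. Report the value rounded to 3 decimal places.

test statistic = 2.062

SE = σ/√n = 9/√23 = 1.8766
z = (x̄−μ₀)/SE = (49.87−46)/1.8766 = 2.0622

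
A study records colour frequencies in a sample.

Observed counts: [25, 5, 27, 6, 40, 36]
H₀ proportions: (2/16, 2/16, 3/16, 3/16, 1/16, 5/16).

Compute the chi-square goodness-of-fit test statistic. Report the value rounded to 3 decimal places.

n = 139; E_i = n·p_i = [17.38, 17.38, 26.06, 26.06, 8.69, 43.44]
χ² = (25−17.38)²/17.38 + (5−17.38)²/17.38 + (27−26.06)²/26.06 + (6−26.06)²/26.06 + (40−8.69)²/8.69 + (36−43.44)²/43.44 = 141.7712
df = 5

test statistic = 141.771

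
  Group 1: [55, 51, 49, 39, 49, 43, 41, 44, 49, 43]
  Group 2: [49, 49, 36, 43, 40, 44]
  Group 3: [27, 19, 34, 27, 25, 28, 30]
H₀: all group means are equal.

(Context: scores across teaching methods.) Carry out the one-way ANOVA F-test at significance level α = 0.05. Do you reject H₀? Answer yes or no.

Group means [46.30, 43.50, 27.14], grand mean 39.739
SSB = Σnᵢ(x̄ᵢ−x̄)² = 1625.978; SSW = ΣΣ(x−x̄ᵢ)² = 484.457
MSB = 1625.978/2 = 812.9888; MSW = 484.457/20 = 24.2229
F = MSB/MSW = 33.5629
df = (2, 20)
p-value (upper-tail) = 0.00000
At α=0.05: p < α → reject H₀

reject H₀: yes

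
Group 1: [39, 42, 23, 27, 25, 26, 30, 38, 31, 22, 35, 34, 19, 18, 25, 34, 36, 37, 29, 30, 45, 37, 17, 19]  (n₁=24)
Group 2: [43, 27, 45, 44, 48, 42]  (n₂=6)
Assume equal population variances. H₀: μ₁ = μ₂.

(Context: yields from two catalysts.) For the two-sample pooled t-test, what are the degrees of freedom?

df = n₁ + n₂ − 2 = 24 + 6 − 2 = 28

degrees of freedom = 28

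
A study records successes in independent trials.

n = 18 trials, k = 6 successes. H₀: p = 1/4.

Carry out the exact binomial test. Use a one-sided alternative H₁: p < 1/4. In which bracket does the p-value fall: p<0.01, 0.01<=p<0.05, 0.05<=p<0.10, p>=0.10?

Exact binomial: n=18, k=6, p₀=1/4=0.2500
P(X≤6) from Σ C(n,i)·p₀^i·(1−p₀)^(n−i)
p-value (one-sided, H₁ less) = 0.86102
→ bracket: p>=0.10

p-value bracket: p>=0.10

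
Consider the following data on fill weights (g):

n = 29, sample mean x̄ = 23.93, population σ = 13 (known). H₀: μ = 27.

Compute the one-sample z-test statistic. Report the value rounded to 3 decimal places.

test statistic = -1.272

SE = σ/√n = 13/√29 = 2.4140
z = (x̄−μ₀)/SE = (23.93−27)/2.4140 = -1.2717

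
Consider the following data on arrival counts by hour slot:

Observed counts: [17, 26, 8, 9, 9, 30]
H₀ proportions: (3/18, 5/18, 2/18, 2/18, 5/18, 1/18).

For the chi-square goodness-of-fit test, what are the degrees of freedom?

degrees of freedom = 5

df = k − 1 = 6 − 1 = 5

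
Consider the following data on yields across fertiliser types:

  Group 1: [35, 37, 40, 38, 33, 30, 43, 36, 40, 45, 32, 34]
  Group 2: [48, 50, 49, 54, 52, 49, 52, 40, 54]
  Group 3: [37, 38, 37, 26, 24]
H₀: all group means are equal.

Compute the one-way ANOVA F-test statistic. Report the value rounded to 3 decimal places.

test statistic = 26.105

Group means [36.92, 49.78, 32.40], grand mean 40.500
SSB = Σnᵢ(x̄ᵢ−x̄)² = 1256.828; SSW = ΣΣ(x−x̄ᵢ)² = 553.672
MSB = 1256.828/2 = 628.4139; MSW = 553.672/23 = 24.0727
F = MSB/MSW = 26.1048
df = (2, 23)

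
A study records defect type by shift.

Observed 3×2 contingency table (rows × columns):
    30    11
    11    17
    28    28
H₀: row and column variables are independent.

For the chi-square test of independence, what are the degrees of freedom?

df = (r−1)(c−1) = (3−1)·(2−1) = 2

degrees of freedom = 2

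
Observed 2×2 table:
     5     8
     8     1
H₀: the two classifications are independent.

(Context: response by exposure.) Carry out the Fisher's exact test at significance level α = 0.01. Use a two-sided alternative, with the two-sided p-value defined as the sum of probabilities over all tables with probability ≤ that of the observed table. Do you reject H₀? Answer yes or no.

Margins: r₁=13, r₂=9, c₁=13, c₂=9, n=22
p_obs = C(13,5)·C(9,8)/C(22,13); sum pmf over tables with pmf ≤ p_obs
p-value (two-sided) = 0.03061
At α=0.01: p ≥ α → fail to reject H₀

reject H₀: no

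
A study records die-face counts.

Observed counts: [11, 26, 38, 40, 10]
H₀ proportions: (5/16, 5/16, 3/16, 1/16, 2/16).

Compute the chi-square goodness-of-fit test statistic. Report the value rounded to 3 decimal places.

test statistic = 168.214

n = 125; E_i = n·p_i = [39.06, 39.06, 23.44, 7.81, 15.62]
χ² = (11−39.06)²/39.06 + (26−39.06)²/39.06 + (38−23.44)²/23.44 + (40−7.81)²/7.81 + (10−15.62)²/15.62 = 168.2139
df = 4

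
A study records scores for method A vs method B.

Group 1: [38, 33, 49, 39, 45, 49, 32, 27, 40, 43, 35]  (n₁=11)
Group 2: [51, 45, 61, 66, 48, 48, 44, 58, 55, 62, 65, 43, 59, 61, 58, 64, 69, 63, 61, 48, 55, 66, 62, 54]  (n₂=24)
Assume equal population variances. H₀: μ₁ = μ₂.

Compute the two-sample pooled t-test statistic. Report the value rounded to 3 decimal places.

test statistic = -6.516

x̄₁=39.091, s₁=7.063, n₁=11
x̄₂=56.917, s₂=7.700, n₂=24
s_p² = [10·7.063² + 23·7.700²]/33 = 56.4467
SE = √(s_p²·(1/11+1/24)) = 2.7356
t = (39.091−56.917)/2.7356 = -6.5162
df = 33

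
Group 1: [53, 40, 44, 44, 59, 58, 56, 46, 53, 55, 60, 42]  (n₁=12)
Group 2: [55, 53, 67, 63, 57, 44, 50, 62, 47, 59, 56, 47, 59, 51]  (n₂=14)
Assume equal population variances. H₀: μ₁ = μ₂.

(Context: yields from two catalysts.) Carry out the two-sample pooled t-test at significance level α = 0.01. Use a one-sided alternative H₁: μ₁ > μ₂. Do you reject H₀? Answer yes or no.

reject H₀: no

x̄₁=50.833, s₁=7.184, n₁=12
x̄₂=55.000, s₂=6.725, n₂=14
s_p² = [11·7.184² + 13·6.725²]/24 = 48.1528
SE = √(s_p²·(1/12+1/14)) = 2.7299
t = (50.833−55.000)/2.7299 = -1.5263
df = 24
p-value (one-sided, H₁ greater) = 0.93000
At α=0.01: p ≥ α → fail to reject H₀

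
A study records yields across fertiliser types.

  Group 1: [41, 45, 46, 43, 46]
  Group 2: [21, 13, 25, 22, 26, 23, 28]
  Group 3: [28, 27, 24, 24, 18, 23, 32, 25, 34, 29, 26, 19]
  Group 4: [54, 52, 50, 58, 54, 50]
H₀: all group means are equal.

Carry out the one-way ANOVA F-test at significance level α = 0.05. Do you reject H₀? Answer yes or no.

Group means [44.20, 22.57, 25.75, 53.00], grand mean 33.533
SSB = Σnᵢ(x̄ᵢ−x̄)² = 4410.702; SSW = ΣΣ(x−x̄ᵢ)² = 450.764
MSB = 4410.702/3 = 1470.2341; MSW = 450.764/26 = 17.3371
F = MSB/MSW = 84.8028
df = (3, 26)
p-value (upper-tail) = 0.00000
At α=0.05: p < α → reject H₀

reject H₀: yes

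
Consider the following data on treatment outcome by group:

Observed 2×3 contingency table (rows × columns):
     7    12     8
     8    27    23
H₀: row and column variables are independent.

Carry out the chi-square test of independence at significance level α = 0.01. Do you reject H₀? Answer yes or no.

reject H₀: no

Row totals [27, 58], col totals [15, 39, 31], n=85
χ² = (7−4.76)²/4.76 + (12−12.39)²/12.39 + (8−9.85)²/9.85 + (8−10.24)²/10.24 + (27−26.61)²/26.61 + (23−21.15)²/21.15 = 2.0624
df = 2
p-value (upper-tail) = 0.35658
At α=0.01: p ≥ α → fail to reject H₀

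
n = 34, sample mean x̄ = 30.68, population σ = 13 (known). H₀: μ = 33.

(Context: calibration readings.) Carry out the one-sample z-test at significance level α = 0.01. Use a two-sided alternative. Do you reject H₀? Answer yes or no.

SE = σ/√n = 13/√34 = 2.2295
z = (x̄−μ₀)/SE = (30.68−33)/2.2295 = -1.0406
p-value (two-sided) = 0.29806
At α=0.01: p ≥ α → fail to reject H₀

reject H₀: no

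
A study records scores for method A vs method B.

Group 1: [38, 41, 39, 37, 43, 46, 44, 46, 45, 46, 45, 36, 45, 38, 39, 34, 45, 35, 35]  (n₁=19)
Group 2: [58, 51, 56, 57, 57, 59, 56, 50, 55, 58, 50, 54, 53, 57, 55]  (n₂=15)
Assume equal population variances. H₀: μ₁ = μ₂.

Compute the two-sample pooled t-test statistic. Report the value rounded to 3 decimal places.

test statistic = -10.837

x̄₁=40.895, s₁=4.345, n₁=19
x̄₂=55.067, s₂=2.915, n₂=15
s_p² = [18·4.345² + 14·2.915²]/32 = 14.3351
SE = √(s_p²·(1/19+1/15)) = 1.3077
t = (40.895−55.067)/1.3077 = -10.8371
df = 32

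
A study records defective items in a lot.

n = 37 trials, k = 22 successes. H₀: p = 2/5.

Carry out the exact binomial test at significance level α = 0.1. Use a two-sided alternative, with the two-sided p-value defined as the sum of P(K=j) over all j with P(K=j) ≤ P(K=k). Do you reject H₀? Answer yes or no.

Exact binomial: n=37, k=22, p₀=2/5=0.4000
P(X=j) = C(n,j)·p₀^j·(1−p₀)^(n−j); p = Σ P(X=j) over j with P(X=j) ≤ P(X=22)
p-value (two-sided) = 0.01851
At α=0.1: p < α → reject H₀

reject H₀: yes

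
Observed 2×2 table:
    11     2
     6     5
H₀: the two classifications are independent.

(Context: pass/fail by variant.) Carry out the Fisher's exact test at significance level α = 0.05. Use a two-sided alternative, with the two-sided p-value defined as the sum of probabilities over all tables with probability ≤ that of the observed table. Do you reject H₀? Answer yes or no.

Margins: r₁=13, r₂=11, c₁=17, c₂=7, n=24
p_obs = C(13,11)·C(11,6)/C(24,17); sum pmf over tables with pmf ≤ p_obs
p-value (two-sided) = 0.18192
At α=0.05: p ≥ α → fail to reject H₀

reject H₀: no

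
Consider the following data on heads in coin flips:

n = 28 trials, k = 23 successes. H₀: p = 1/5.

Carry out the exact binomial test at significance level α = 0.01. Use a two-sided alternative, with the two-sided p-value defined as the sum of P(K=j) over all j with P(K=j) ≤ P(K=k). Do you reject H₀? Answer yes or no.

Exact binomial: n=28, k=23, p₀=1/5=0.2000
P(X=j) = C(n,j)·p₀^j·(1−p₀)^(n−j); p = Σ P(X=j) over j with P(X=j) ≤ P(X=23)
p-value (two-sided) = 0.00000
At α=0.01: p < α → reject H₀

reject H₀: yes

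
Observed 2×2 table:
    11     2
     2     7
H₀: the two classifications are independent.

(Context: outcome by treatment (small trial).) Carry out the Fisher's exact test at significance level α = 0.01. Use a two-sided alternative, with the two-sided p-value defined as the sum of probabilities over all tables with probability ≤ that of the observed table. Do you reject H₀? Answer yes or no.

Margins: r₁=13, r₂=9, c₁=13, c₂=9, n=22
p_obs = C(13,11)·C(9,2)/C(22,13); sum pmf over tables with pmf ≤ p_obs
p-value (two-sided) = 0.00732
At α=0.01: p < α → reject H₀

reject H₀: yes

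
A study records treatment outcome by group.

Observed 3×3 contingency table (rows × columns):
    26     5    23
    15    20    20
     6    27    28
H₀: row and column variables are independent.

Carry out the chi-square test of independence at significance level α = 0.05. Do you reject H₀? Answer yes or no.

Row totals [54, 55, 61], col totals [47, 52, 71], n=170
χ² = (26−14.93)²/14.93 + (5−16.52)²/16.52 + (23−22.55)²/22.55 + (15−15.21)²/15.21 + (20−16.82)²/16.82 + (20−22.97)²/22.97 + (6−16.86)²/16.86 + (27−18.66)²/18.66 + (28−25.48)²/25.48 = 28.2140
df = 4
p-value (upper-tail) = 0.00001
At α=0.05: p < α → reject H₀

reject H₀: yes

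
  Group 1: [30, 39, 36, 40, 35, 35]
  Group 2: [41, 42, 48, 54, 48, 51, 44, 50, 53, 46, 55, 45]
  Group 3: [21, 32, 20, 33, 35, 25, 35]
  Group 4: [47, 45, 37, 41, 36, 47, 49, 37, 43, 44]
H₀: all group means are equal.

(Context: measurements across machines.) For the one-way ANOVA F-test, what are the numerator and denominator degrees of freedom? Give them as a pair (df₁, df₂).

k = 4 groups, N = 35 total
df = (k−1, N−k) = (4−1, 35−4) = (3, 31)

degrees of freedom = [3, 31]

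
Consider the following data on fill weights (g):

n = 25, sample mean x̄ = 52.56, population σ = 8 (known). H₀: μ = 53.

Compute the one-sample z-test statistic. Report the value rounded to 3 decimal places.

test statistic = -0.275

SE = σ/√n = 8/√25 = 1.6000
z = (x̄−μ₀)/SE = (52.56−53)/1.6000 = -0.2750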